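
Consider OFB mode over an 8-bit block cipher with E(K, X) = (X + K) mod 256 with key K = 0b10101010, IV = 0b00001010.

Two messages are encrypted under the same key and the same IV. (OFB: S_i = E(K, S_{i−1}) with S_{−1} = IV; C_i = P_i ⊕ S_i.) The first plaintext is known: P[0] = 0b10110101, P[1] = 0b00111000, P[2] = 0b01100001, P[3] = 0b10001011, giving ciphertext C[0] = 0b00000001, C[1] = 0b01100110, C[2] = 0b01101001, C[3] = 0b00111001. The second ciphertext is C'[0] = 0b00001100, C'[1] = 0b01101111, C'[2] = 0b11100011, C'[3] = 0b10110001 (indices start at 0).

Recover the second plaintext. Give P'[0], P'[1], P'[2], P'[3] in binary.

P'[0] = 0b10111000, P'[1] = 0b00110001, P'[2] = 0b11101011, P'[3] = 0b00000011

In OFB with a reused IV, both messages share the same keystream S_i, so C_i ⊕ C'_i = P_i ⊕ P'_i and thus P'_i = P_i ⊕ C_i ⊕ C'_i.
P'[0]: 0b10110101 ⊕ 0b00000001 ⊕ 0b00001100 = 0b10111000.
P'[1]: 0b00111000 ⊕ 0b01100110 ⊕ 0b01101111 = 0b00110001.
P'[2]: 0b01100001 ⊕ 0b01101001 ⊕ 0b11100011 = 0b11101011.
P'[3]: 0b10001011 ⊕ 0b00111001 ⊕ 0b10110001 = 0b00000011.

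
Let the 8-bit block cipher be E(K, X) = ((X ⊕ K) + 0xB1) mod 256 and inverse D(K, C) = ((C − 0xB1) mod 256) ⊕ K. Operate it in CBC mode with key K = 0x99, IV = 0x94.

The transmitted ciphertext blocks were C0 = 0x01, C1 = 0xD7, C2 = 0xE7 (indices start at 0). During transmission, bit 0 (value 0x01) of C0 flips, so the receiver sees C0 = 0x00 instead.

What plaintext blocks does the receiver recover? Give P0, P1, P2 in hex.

P0 = 0x42, P1 = 0xBF, P2 = 0x78

CBC decryption: P_i = D(K, C_i) ⊕ C_{i−1}, with C_{−1} = IV.
Only C0 changed, to 0x00. In CBC, a change in C_i garbles P_i and flips the same bit in P_{i+1}. Decrypting the received ciphertext:
P0: D(K, 0x00) = 0xD6; 0xD6 ⊕ 0x94 = 0x42.
P1: D(K, 0xD7) = 0xBF; 0xBF ⊕ 0x00 = 0xBF.
P2: D(K, 0xE7) = 0xAF; 0xAF ⊕ 0xD7 = 0x78.
Blocks that differ from the original plaintext: P0, P1.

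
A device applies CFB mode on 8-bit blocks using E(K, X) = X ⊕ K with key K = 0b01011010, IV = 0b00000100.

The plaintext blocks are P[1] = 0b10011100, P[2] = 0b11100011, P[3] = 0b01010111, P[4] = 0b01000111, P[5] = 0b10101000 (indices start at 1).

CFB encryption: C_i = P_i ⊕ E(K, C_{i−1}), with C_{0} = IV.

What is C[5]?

C[5] = 0b10011001

C[1]: E(K, 0b00000100) = 0b01011110; 0b10011100 ⊕ 0b01011110 = 0b11000010.
C[2]: E(K, 0b11000010) = 0b10011000; 0b11100011 ⊕ 0b10011000 = 0b01111011.
C[3]: E(K, 0b01111011) = 0b00100001; 0b01010111 ⊕ 0b00100001 = 0b01110110.
C[4]: E(K, 0b01110110) = 0b00101100; 0b01000111 ⊕ 0b00101100 = 0b01101011.
C[5]: E(K, 0b01101011) = 0b00110001; 0b10101000 ⊕ 0b00110001 = 0b10011001.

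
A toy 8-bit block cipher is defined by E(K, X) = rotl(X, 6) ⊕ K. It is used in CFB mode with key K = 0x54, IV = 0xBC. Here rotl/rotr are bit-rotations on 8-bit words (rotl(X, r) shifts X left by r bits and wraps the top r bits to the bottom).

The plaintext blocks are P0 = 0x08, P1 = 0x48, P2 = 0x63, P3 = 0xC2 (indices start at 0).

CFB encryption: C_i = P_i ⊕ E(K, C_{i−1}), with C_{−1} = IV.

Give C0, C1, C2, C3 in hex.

C0 = 0x73, C1 = 0xC0, C2 = 0x07, C3 = 0x57

C0: E(K, 0xBC) = 0x7B; 0x08 ⊕ 0x7B = 0x73.
C1: E(K, 0x73) = 0x88; 0x48 ⊕ 0x88 = 0xC0.
C2: E(K, 0xC0) = 0x64; 0x63 ⊕ 0x64 = 0x07.
C3: E(K, 0x07) = 0x95; 0xC2 ⊕ 0x95 = 0x57.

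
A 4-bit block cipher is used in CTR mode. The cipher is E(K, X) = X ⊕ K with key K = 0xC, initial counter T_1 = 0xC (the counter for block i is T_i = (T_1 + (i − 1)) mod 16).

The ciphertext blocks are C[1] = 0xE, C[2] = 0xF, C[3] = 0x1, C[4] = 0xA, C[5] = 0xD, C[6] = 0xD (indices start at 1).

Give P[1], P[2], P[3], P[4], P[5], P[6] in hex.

P[1] = 0xE, P[2] = 0xE, P[3] = 0x3, P[4] = 0x9, P[5] = 0x1, P[6] = 0x0

CTR decryption: S_i = E(K, T_i) where T_i is the counter for block i; P_i = C_i ⊕ S_i.
P[1]: T = 0xC, S = E(K, T) = 0x0; 0xE ⊕ 0x0 = 0xE.
P[2]: T = 0xD, S = E(K, T) = 0x1; 0xF ⊕ 0x1 = 0xE.
P[3]: T = 0xE, S = E(K, T) = 0x2; 0x1 ⊕ 0x2 = 0x3.
P[4]: T = 0xF, S = E(K, T) = 0x3; 0xA ⊕ 0x3 = 0x9.
P[5]: T = 0x0, S = E(K, T) = 0xC; 0xD ⊕ 0xC = 0x1.
P[6]: T = 0x1, S = E(K, T) = 0xD; 0xD ⊕ 0xD = 0x0.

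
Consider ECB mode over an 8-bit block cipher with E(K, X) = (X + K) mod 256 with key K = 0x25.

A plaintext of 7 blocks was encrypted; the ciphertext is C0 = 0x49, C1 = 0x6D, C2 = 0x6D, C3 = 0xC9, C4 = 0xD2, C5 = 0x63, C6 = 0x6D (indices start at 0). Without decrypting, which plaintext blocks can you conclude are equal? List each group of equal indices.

P1 = P2 = P6

ECB encrypts each block independently with the same key, so equal ciphertext blocks imply equal plaintext blocks.
C1 = C2 = C6 = 0x6D, so P1 = P2 = P6.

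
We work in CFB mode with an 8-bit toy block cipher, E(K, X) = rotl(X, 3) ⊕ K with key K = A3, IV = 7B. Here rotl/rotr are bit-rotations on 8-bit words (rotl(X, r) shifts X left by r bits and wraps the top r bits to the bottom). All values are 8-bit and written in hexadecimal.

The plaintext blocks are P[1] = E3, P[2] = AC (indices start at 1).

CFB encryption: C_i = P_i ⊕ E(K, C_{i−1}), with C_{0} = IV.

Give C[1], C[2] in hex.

C[1] = 9B, C[2] = D3

C[1]: E(K, 7B) = 78; E3 ⊕ 78 = 9B.
C[2]: E(K, 9B) = 7F; AC ⊕ 7F = D3.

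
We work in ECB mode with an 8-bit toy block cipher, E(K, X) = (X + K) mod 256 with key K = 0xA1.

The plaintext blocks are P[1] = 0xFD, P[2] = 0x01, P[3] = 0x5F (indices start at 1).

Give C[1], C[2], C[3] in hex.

C[1] = 0x9E, C[2] = 0xA2, C[3] = 0x00

ECB encryption: C_i = E(K, P_i).
C[1]: E(K, 0xFD) = 0x9E.
C[2]: E(K, 0x01) = 0xA2.
C[3]: E(K, 0x5F) = 0x00.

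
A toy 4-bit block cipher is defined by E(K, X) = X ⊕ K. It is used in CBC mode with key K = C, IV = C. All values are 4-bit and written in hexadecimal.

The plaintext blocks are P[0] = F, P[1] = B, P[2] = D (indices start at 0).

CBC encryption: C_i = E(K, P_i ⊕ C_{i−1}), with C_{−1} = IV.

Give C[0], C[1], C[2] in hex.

C[0]: P[0] ⊕ C = 3; E(K, 3) = F.
C[1]: P[1] ⊕ F = 4; E(K, 4) = 8.
C[2]: P[2] ⊕ 8 = 5; E(K, 5) = 9.

C[0] = F, C[1] = 8, C[2] = 9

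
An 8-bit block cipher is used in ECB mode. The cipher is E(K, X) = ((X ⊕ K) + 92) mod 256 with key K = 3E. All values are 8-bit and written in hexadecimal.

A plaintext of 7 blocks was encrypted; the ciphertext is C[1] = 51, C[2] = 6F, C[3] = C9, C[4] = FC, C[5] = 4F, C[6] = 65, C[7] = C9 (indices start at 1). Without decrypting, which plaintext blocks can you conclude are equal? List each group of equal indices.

P[3] = P[7]

ECB encrypts each block independently with the same key, so equal ciphertext blocks imply equal plaintext blocks.
C[3] = C[7] = C9, so P[3] = P[7].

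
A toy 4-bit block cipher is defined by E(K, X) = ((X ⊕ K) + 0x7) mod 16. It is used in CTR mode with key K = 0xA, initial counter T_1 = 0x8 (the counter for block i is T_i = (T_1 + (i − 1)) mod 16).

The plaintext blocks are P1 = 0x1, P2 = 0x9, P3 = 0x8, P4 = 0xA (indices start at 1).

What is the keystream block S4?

0x8

CTR encryption: S_i = E(K, T_i) where T_i is the counter for block i; C_i = P_i ⊕ S_i.
C1: T = 0x8, S = E(K, T) = 0x9; 0x1 ⊕ 0x9 = 0x8.
C2: T = 0x9, S = E(K, T) = 0xA; 0x9 ⊕ 0xA = 0x3.
C3: T = 0xA, S = E(K, T) = 0x7; 0x8 ⊕ 0x7 = 0xF.
C4: T = 0xB, S = E(K, T) = 0x8; 0xA ⊕ 0x8 = 0x2.
So S4 = 0x8.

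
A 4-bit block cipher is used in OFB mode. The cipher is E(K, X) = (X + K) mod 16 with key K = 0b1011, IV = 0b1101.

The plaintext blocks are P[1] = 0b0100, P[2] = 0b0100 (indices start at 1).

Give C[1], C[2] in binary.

C[1] = 0b1100, C[2] = 0b0111

OFB encryption: S_i = E(K, S_{i−1}) with S_{0} = IV; C_i = P_i ⊕ S_i.
C[1]: S = E(K, 0b1101) = 0b1000; 0b0100 ⊕ 0b1000 = 0b1100.
C[2]: S = E(K, 0b1000) = 0b0011; 0b0100 ⊕ 0b0011 = 0b0111.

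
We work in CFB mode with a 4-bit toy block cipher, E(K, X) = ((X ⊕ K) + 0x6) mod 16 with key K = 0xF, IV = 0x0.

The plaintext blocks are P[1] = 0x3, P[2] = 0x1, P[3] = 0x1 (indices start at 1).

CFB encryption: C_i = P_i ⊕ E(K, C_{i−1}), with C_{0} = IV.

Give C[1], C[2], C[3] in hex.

C[1] = 0x6, C[2] = 0xE, C[3] = 0x6

C[1]: E(K, 0x0) = 0x5; 0x3 ⊕ 0x5 = 0x6.
C[2]: E(K, 0x6) = 0xF; 0x1 ⊕ 0xF = 0xE.
C[3]: E(K, 0xE) = 0x7; 0x1 ⊕ 0x7 = 0x6.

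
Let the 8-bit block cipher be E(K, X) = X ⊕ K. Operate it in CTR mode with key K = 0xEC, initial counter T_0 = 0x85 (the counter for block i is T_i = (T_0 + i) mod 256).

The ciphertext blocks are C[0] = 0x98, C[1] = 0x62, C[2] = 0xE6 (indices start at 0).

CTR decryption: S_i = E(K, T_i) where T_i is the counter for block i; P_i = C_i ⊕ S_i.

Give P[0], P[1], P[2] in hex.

P[0]: T = 0x85, S = E(K, T) = 0x69; 0x98 ⊕ 0x69 = 0xF1.
P[1]: T = 0x86, S = E(K, T) = 0x6A; 0x62 ⊕ 0x6A = 0x08.
P[2]: T = 0x87, S = E(K, T) = 0x6B; 0xE6 ⊕ 0x6B = 0x8D.

P[0] = 0xF1, P[1] = 0x08, P[2] = 0x8D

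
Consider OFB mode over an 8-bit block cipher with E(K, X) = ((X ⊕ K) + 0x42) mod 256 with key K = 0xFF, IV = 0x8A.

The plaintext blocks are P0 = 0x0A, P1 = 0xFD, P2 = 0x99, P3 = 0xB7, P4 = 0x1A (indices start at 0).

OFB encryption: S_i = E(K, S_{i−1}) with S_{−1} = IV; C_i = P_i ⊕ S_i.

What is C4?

C4 = 0xAD

C0: S = E(K, 0x8A) = 0xB7; 0x0A ⊕ 0xB7 = 0xBD.
C1: S = E(K, 0xB7) = 0x8A; 0xFD ⊕ 0x8A = 0x77.
C2: S = E(K, 0x8A) = 0xB7; 0x99 ⊕ 0xB7 = 0x2E.
C3: S = E(K, 0xB7) = 0x8A; 0xB7 ⊕ 0x8A = 0x3D.
C4: S = E(K, 0x8A) = 0xB7; 0x1A ⊕ 0xB7 = 0xAD.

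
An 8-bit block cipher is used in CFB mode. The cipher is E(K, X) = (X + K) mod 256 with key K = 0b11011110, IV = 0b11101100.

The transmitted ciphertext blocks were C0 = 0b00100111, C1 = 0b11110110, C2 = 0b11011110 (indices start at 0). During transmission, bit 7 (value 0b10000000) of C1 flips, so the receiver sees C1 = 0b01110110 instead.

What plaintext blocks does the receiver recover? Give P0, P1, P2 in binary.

CFB decryption: P_i = C_i ⊕ E(K, C_{i−1}), with C_{−1} = IV.
Only C1 changed, to 0b01110110. In CFB, a change in C_i flips the same bit in P_i and garbles P_{i+1}. Decrypting the received ciphertext:
P0: E(K, 0b11101100) = 0b11001010; 0b00100111 ⊕ 0b11001010 = 0b11101101.
P1: E(K, 0b00100111) = 0b00000101; 0b01110110 ⊕ 0b00000101 = 0b01110011.
P2: E(K, 0b01110110) = 0b01010100; 0b11011110 ⊕ 0b01010100 = 0b10001010.
Blocks that differ from the original plaintext: P1, P2.

P0 = 0b11101101, P1 = 0b01110011, P2 = 0b10001010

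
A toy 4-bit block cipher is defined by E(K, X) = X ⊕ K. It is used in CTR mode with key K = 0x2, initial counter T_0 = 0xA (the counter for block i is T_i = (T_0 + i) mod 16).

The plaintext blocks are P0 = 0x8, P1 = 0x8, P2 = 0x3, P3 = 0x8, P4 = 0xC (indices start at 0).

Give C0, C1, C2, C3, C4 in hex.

CTR encryption: S_i = E(K, T_i) where T_i is the counter for block i; C_i = P_i ⊕ S_i.
C0: T = 0xA, S = E(K, T) = 0x8; 0x8 ⊕ 0x8 = 0x0.
C1: T = 0xB, S = E(K, T) = 0x9; 0x8 ⊕ 0x9 = 0x1.
C2: T = 0xC, S = E(K, T) = 0xE; 0x3 ⊕ 0xE = 0xD.
C3: T = 0xD, S = E(K, T) = 0xF; 0x8 ⊕ 0xF = 0x7.
C4: T = 0xE, S = E(K, T) = 0xC; 0xC ⊕ 0xC = 0x0.

C0 = 0x0, C1 = 0x1, C2 = 0xD, C3 = 0x7, C4 = 0x0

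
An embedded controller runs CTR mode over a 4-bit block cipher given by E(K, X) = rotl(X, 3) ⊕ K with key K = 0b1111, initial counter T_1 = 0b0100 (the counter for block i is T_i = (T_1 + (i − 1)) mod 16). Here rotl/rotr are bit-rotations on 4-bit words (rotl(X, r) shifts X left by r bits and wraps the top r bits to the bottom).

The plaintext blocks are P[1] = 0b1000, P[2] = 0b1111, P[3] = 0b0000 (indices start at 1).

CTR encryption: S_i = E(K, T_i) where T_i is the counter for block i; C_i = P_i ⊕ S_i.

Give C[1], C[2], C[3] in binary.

C[1] = 0b0101, C[2] = 0b1010, C[3] = 0b1100

C[1]: T = 0b0100, S = E(K, T) = 0b1101; 0b1000 ⊕ 0b1101 = 0b0101.
C[2]: T = 0b0101, S = E(K, T) = 0b0101; 0b1111 ⊕ 0b0101 = 0b1010.
C[3]: T = 0b0110, S = E(K, T) = 0b1100; 0b0000 ⊕ 0b1100 = 0b1100.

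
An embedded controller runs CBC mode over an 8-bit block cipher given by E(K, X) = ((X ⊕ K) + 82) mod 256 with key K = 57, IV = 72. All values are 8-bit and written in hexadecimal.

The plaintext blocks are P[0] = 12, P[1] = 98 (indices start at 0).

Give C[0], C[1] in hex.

CBC encryption: C_i = E(K, P_i ⊕ C_{i−1}), with C_{−1} = IV.
C[0]: P[0] ⊕ 72 = 60; E(K, 60) = B9.
C[1]: P[1] ⊕ B9 = 21; E(K, 21) = F8.

C[0] = B9, C[1] = F8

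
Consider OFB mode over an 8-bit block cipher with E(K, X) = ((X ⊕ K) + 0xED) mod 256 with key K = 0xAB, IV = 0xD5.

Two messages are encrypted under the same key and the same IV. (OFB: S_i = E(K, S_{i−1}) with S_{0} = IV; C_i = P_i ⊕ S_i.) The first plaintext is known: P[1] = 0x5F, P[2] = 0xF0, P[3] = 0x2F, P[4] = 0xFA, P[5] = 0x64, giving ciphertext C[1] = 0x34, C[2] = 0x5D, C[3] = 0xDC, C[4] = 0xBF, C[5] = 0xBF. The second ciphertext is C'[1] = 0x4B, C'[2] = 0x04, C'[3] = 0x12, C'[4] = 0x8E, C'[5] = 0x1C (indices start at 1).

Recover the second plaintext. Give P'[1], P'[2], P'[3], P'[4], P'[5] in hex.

P'[1] = 0x20, P'[2] = 0xA9, P'[3] = 0xE1, P'[4] = 0xCB, P'[5] = 0xC7

In OFB with a reused IV, both messages share the same keystream S_i, so C_i ⊕ C'_i = P_i ⊕ P'_i and thus P'_i = P_i ⊕ C_i ⊕ C'_i.
P'[1]: 0x5F ⊕ 0x34 ⊕ 0x4B = 0x20.
P'[2]: 0xF0 ⊕ 0x5D ⊕ 0x04 = 0xA9.
P'[3]: 0x2F ⊕ 0xDC ⊕ 0x12 = 0xE1.
P'[4]: 0xFA ⊕ 0xBF ⊕ 0x8E = 0xCB.
P'[5]: 0x64 ⊕ 0xBF ⊕ 0x1C = 0xC7.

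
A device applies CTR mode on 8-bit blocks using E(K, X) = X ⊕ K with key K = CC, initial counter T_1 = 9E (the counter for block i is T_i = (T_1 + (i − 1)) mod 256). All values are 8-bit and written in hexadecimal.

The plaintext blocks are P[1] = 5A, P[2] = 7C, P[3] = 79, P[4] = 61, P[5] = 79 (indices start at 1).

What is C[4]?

CTR encryption: S_i = E(K, T_i) where T_i is the counter for block i; C_i = P_i ⊕ S_i.
C[1]: T = 9E, S = E(K, T) = 52; 5A ⊕ 52 = 08.
C[2]: T = 9F, S = E(K, T) = 53; 7C ⊕ 53 = 2F.
C[3]: T = A0, S = E(K, T) = 6C; 79 ⊕ 6C = 15.
C[4]: T = A1, S = E(K, T) = 6D; 61 ⊕ 6D = 0C.

C[4] = 0C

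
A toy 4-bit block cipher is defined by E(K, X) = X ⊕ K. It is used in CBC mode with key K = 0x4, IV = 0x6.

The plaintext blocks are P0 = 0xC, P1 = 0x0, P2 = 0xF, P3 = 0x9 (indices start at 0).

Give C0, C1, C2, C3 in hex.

CBC encryption: C_i = E(K, P_i ⊕ C_{i−1}), with C_{−1} = IV.
C0: P0 ⊕ 0x6 = 0xA; E(K, 0xA) = 0xE.
C1: P1 ⊕ 0xE = 0xE; E(K, 0xE) = 0xA.
C2: P2 ⊕ 0xA = 0x5; E(K, 0x5) = 0x1.
C3: P3 ⊕ 0x1 = 0x8; E(K, 0x8) = 0xC.

C0 = 0xE, C1 = 0xA, C2 = 0x1, C3 = 0xC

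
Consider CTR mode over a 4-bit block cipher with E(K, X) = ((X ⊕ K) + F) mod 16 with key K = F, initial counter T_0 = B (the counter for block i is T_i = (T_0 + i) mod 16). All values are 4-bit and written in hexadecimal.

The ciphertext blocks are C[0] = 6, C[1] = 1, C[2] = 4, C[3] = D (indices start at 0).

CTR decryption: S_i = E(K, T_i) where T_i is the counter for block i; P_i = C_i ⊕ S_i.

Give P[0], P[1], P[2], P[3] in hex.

P[0]: T = B, S = E(K, T) = 3; 6 ⊕ 3 = 5.
P[1]: T = C, S = E(K, T) = 2; 1 ⊕ 2 = 3.
P[2]: T = D, S = E(K, T) = 1; 4 ⊕ 1 = 5.
P[3]: T = E, S = E(K, T) = 0; D ⊕ 0 = D.

P[0] = 5, P[1] = 3, P[2] = 5, P[3] = D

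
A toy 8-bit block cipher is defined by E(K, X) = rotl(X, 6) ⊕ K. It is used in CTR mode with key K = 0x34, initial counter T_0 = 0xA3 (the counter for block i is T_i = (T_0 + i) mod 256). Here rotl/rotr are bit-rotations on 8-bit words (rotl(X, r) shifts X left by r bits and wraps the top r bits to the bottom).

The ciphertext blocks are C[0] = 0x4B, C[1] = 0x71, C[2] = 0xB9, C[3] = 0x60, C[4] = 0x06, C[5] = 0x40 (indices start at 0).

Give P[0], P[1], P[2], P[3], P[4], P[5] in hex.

CTR decryption: S_i = E(K, T_i) where T_i is the counter for block i; P_i = C_i ⊕ S_i.
P[0]: T = 0xA3, S = E(K, T) = 0xDC; 0x4B ⊕ 0xDC = 0x97.
P[1]: T = 0xA4, S = E(K, T) = 0x1D; 0x71 ⊕ 0x1D = 0x6C.
P[2]: T = 0xA5, S = E(K, T) = 0x5D; 0xB9 ⊕ 0x5D = 0xE4.
P[3]: T = 0xA6, S = E(K, T) = 0x9D; 0x60 ⊕ 0x9D = 0xFD.
P[4]: T = 0xA7, S = E(K, T) = 0xDD; 0x06 ⊕ 0xDD = 0xDB.
P[5]: T = 0xA8, S = E(K, T) = 0x1E; 0x40 ⊕ 0x1E = 0x5E.

P[0] = 0x97, P[1] = 0x6C, P[2] = 0xE4, P[3] = 0xFD, P[4] = 0xDB, P[5] = 0x5E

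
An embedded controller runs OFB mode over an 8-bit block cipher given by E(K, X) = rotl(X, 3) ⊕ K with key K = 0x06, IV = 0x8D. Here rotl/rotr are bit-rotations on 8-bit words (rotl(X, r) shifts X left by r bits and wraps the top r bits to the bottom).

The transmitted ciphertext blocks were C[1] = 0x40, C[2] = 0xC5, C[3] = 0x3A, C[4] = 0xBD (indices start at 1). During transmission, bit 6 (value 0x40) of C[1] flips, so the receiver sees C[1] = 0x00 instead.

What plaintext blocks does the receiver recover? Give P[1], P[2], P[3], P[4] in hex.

P[1] = 0x6A, P[2] = 0x90, P[3] = 0x96, P[4] = 0xDE

OFB decryption: S_i = E(K, S_{i−1}) with S_{0} = IV; P_i = C_i ⊕ S_i.
Only C[1] changed, to 0x00. In OFB, a change in C_i flips the same bit in P_i only; the keystream is unaffected. Decrypting the received ciphertext:
P[1]: S = E(K, 0x8D) = 0x6A; 0x00 ⊕ 0x6A = 0x6A.
P[2]: S = E(K, 0x6A) = 0x55; 0xC5 ⊕ 0x55 = 0x90.
P[3]: S = E(K, 0x55) = 0xAC; 0x3A ⊕ 0xAC = 0x96.
P[4]: S = E(K, 0xAC) = 0x63; 0xBD ⊕ 0x63 = 0xDE.
Blocks that differ from the original plaintext: P[1].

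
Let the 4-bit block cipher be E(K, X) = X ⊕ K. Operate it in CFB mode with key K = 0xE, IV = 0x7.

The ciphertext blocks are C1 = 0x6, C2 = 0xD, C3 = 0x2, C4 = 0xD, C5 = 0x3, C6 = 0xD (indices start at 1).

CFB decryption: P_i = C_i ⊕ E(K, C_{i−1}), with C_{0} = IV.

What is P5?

P5 = 0x0

P5: E(K, 0xD) = 0x3; 0x3 ⊕ 0x3 = 0x0.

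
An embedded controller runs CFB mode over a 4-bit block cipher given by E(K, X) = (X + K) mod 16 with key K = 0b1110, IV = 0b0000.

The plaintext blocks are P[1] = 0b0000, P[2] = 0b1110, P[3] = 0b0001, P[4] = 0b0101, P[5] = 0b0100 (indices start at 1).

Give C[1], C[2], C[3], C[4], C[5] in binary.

C[1] = 0b1110, C[2] = 0b0010, C[3] = 0b0001, C[4] = 0b1010, C[5] = 0b1100

CFB encryption: C_i = P_i ⊕ E(K, C_{i−1}), with C_{0} = IV.
C[1]: E(K, 0b0000) = 0b1110; 0b0000 ⊕ 0b1110 = 0b1110.
C[2]: E(K, 0b1110) = 0b1100; 0b1110 ⊕ 0b1100 = 0b0010.
C[3]: E(K, 0b0010) = 0b0000; 0b0001 ⊕ 0b0000 = 0b0001.
C[4]: E(K, 0b0001) = 0b1111; 0b0101 ⊕ 0b1111 = 0b1010.
C[5]: E(K, 0b1010) = 0b1000; 0b0100 ⊕ 0b1000 = 0b1100.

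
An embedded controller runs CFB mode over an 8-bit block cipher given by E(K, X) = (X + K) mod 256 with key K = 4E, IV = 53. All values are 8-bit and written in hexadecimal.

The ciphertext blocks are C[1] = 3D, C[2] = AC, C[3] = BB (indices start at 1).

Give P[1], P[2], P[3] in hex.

P[1] = 9C, P[2] = 27, P[3] = 41

CFB decryption: P_i = C_i ⊕ E(K, C_{i−1}), with C_{0} = IV.
P[1]: E(K, 53) = A1; 3D ⊕ A1 = 9C.
P[2]: E(K, 3D) = 8B; AC ⊕ 8B = 27.
P[3]: E(K, AC) = FA; BB ⊕ FA = 41.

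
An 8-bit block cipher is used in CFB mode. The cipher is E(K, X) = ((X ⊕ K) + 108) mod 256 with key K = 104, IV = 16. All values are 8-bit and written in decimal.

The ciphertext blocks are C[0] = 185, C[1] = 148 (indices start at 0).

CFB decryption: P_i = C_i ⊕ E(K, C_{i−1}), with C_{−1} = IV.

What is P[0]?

P[0] = 93

P[0]: E(K, 16) = 228; 185 ⊕ 228 = 93.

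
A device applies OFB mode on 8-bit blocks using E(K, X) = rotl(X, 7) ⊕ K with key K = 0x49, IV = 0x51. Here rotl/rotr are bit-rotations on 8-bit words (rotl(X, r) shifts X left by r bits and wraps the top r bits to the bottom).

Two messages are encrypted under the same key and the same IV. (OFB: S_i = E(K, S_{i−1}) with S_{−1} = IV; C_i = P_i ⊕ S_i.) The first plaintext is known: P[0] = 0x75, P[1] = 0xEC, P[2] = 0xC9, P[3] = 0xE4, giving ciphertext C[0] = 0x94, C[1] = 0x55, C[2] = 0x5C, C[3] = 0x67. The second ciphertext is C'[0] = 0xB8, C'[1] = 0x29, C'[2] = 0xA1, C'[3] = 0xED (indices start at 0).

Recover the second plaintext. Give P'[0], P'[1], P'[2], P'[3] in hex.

P'[0] = 0x59, P'[1] = 0x90, P'[2] = 0x34, P'[3] = 0x6E

In OFB with a reused IV, both messages share the same keystream S_i, so C_i ⊕ C'_i = P_i ⊕ P'_i and thus P'_i = P_i ⊕ C_i ⊕ C'_i.
P'[0]: 0x75 ⊕ 0x94 ⊕ 0xB8 = 0x59.
P'[1]: 0xEC ⊕ 0x55 ⊕ 0x29 = 0x90.
P'[2]: 0xC9 ⊕ 0x5C ⊕ 0xA1 = 0x34.
P'[3]: 0xE4 ⊕ 0x67 ⊕ 0xED = 0x6E.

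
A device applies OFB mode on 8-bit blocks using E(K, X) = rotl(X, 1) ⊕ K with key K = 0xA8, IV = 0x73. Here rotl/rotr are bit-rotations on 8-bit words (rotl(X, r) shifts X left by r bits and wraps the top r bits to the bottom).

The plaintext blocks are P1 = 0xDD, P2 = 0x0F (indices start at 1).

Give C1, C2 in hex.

C1 = 0x93, C2 = 0x3B

OFB encryption: S_i = E(K, S_{i−1}) with S_{0} = IV; C_i = P_i ⊕ S_i.
C1: S = E(K, 0x73) = 0x4E; 0xDD ⊕ 0x4E = 0x93.
C2: S = E(K, 0x4E) = 0x34; 0x0F ⊕ 0x34 = 0x3B.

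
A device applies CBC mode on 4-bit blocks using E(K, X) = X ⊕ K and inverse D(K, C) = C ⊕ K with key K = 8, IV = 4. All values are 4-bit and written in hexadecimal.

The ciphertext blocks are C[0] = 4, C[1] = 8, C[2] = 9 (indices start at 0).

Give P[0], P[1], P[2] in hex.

CBC decryption: P_i = D(K, C_i) ⊕ C_{i−1}, with C_{−1} = IV.
P[0]: D(K, 4) = C; C ⊕ 4 = 8.
P[1]: D(K, 8) = 0; 0 ⊕ 4 = 4.
P[2]: D(K, 9) = 1; 1 ⊕ 8 = 9.

P[0] = 8, P[1] = 4, P[2] = 9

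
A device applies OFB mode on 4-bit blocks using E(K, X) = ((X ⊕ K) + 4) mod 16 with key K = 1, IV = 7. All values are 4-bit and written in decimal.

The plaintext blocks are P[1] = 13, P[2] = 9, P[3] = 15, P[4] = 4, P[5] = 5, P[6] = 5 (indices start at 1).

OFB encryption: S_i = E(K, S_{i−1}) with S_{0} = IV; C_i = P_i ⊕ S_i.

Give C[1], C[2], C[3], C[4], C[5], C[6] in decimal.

C[1] = 7, C[2] = 6, C[3] = 13, C[4] = 3, C[5] = 15, C[6] = 10

C[1]: S = E(K, 7) = 10; 13 ⊕ 10 = 7.
C[2]: S = E(K, 10) = 15; 9 ⊕ 15 = 6.
C[3]: S = E(K, 15) = 2; 15 ⊕ 2 = 13.
C[4]: S = E(K, 2) = 7; 4 ⊕ 7 = 3.
C[5]: S = E(K, 7) = 10; 5 ⊕ 10 = 15.
C[6]: S = E(K, 10) = 15; 5 ⊕ 15 = 10.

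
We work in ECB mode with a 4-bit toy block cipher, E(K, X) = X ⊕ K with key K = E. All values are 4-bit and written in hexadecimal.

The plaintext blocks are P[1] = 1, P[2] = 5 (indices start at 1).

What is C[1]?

C[1] = F

ECB encryption: C_i = E(K, P_i).
C[1]: E(K, 1) = F.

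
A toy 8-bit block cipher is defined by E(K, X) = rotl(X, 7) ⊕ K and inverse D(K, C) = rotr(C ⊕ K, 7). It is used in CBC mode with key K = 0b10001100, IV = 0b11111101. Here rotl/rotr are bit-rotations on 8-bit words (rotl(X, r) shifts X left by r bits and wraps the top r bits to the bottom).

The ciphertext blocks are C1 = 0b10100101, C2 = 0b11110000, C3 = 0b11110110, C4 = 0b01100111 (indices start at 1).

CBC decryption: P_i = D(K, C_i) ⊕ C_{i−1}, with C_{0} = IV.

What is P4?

P4 = 0b00100001

P4: D(K, 0b01100111) = 0b11010111; 0b11010111 ⊕ 0b11110110 = 0b00100001.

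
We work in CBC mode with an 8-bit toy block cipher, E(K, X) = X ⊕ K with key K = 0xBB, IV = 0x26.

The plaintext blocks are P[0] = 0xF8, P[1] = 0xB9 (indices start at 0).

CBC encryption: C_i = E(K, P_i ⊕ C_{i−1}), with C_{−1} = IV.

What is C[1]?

C[1] = 0x67

C[0]: P[0] ⊕ 0x26 = 0xDE; E(K, 0xDE) = 0x65.
C[1]: P[1] ⊕ 0x65 = 0xDC; E(K, 0xDC) = 0x67.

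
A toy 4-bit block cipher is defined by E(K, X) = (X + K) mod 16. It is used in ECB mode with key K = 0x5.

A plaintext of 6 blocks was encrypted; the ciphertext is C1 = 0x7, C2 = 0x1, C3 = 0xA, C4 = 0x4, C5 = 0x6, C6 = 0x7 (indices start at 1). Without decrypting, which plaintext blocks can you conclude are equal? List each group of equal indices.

ECB encrypts each block independently with the same key, so equal ciphertext blocks imply equal plaintext blocks.
C1 = C6 = 0x7, so P1 = P6.

P1 = P6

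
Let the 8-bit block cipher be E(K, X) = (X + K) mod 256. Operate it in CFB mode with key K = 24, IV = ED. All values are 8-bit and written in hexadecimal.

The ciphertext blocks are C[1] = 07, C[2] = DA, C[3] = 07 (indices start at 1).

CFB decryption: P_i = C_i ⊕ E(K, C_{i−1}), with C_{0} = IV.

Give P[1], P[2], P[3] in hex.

P[1]: E(K, ED) = 11; 07 ⊕ 11 = 16.
P[2]: E(K, 07) = 2B; DA ⊕ 2B = F1.
P[3]: E(K, DA) = FE; 07 ⊕ FE = F9.

P[1] = 16, P[2] = F1, P[3] = F9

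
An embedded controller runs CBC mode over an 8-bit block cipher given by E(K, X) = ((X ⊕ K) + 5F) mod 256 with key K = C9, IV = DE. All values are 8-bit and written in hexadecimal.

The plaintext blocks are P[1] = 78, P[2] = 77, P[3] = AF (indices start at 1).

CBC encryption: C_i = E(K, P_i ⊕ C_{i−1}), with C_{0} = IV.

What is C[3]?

C[3] = 08

C[1]: P[1] ⊕ DE = A6; E(K, A6) = CE.
C[2]: P[2] ⊕ CE = B9; E(K, B9) = CF.
C[3]: P[3] ⊕ CF = 60; E(K, 60) = 08.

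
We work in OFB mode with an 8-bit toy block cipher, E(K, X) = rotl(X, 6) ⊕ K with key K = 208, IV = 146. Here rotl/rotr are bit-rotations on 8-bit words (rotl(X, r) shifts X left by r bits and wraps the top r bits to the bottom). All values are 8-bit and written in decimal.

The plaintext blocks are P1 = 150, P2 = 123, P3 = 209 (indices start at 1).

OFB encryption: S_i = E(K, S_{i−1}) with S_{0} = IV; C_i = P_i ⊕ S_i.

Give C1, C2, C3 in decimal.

C1 = 226, C2 = 182, C3 = 114

C1: S = E(K, 146) = 116; 150 ⊕ 116 = 226.
C2: S = E(K, 116) = 205; 123 ⊕ 205 = 182.
C3: S = E(K, 205) = 163; 209 ⊕ 163 = 114.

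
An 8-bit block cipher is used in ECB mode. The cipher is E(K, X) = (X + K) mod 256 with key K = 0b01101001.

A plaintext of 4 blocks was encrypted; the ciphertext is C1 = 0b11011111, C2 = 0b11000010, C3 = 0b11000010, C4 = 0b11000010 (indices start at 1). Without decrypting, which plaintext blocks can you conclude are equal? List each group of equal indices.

P2 = P3 = P4

ECB encrypts each block independently with the same key, so equal ciphertext blocks imply equal plaintext blocks.
C2 = C3 = C4 = 0b11000010, so P2 = P3 = P4.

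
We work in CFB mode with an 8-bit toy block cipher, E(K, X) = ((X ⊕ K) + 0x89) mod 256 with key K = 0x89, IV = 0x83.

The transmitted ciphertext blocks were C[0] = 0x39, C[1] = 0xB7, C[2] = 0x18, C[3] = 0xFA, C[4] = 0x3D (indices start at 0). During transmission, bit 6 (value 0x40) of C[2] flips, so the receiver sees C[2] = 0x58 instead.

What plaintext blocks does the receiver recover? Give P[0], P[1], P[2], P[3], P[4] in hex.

CFB decryption: P_i = C_i ⊕ E(K, C_{i−1}), with C_{−1} = IV.
Only C[2] changed, to 0x58. In CFB, a change in C_i flips the same bit in P_i and garbles P_{i+1}. Decrypting the received ciphertext:
P[0]: E(K, 0x83) = 0x93; 0x39 ⊕ 0x93 = 0xAA.
P[1]: E(K, 0x39) = 0x39; 0xB7 ⊕ 0x39 = 0x8E.
P[2]: E(K, 0xB7) = 0xC7; 0x58 ⊕ 0xC7 = 0x9F.
P[3]: E(K, 0x58) = 0x5A; 0xFA ⊕ 0x5A = 0xA0.
P[4]: E(K, 0xFA) = 0xFC; 0x3D ⊕ 0xFC = 0xC1.
Blocks that differ from the original plaintext: P[2], P[3].

P[0] = 0xAA, P[1] = 0x8E, P[2] = 0x9F, P[3] = 0xA0, P[4] = 0xC1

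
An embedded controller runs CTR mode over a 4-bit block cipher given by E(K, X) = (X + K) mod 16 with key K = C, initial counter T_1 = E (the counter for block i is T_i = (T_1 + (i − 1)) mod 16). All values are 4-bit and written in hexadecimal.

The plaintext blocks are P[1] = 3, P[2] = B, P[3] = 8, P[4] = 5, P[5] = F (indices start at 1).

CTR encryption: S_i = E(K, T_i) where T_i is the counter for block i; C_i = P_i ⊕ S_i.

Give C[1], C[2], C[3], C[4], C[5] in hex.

C[1]: T = E, S = E(K, T) = A; 3 ⊕ A = 9.
C[2]: T = F, S = E(K, T) = B; B ⊕ B = 0.
C[3]: T = 0, S = E(K, T) = C; 8 ⊕ C = 4.
C[4]: T = 1, S = E(K, T) = D; 5 ⊕ D = 8.
C[5]: T = 2, S = E(K, T) = E; F ⊕ E = 1.

C[1] = 9, C[2] = 0, C[3] = 4, C[4] = 8, C[5] = 1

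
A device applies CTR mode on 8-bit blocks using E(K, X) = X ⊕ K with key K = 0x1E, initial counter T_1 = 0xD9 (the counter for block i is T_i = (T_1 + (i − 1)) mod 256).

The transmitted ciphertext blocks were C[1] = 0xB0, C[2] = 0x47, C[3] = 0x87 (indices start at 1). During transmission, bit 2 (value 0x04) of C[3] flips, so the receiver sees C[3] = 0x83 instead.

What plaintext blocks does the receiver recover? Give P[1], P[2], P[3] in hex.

CTR decryption: S_i = E(K, T_i) where T_i is the counter for block i; P_i = C_i ⊕ S_i.
Only C[3] changed, to 0x83. In CTR, a change in C_i flips the same bit in P_i only; the keystream is unaffected. Decrypting the received ciphertext:
P[1]: T = 0xD9, S = E(K, T) = 0xC7; 0xB0 ⊕ 0xC7 = 0x77.
P[2]: T = 0xDA, S = E(K, T) = 0xC4; 0x47 ⊕ 0xC4 = 0x83.
P[3]: T = 0xDB, S = E(K, T) = 0xC5; 0x83 ⊕ 0xC5 = 0x46.
Blocks that differ from the original plaintext: P[3].

P[1] = 0x77, P[2] = 0x83, P[3] = 0x46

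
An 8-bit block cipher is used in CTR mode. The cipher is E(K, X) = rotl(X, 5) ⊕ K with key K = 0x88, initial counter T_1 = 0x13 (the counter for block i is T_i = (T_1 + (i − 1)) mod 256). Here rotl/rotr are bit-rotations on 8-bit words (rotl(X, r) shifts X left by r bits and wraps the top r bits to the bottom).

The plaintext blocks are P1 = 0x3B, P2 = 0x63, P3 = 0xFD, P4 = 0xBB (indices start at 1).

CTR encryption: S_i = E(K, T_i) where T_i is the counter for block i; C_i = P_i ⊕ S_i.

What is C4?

C4 = 0xF1

C1: T = 0x13, S = E(K, T) = 0xEA; 0x3B ⊕ 0xEA = 0xD1.
C2: T = 0x14, S = E(K, T) = 0x0A; 0x63 ⊕ 0x0A = 0x69.
C3: T = 0x15, S = E(K, T) = 0x2A; 0xFD ⊕ 0x2A = 0xD7.
C4: T = 0x16, S = E(K, T) = 0x4A; 0xBB ⊕ 0x4A = 0xF1.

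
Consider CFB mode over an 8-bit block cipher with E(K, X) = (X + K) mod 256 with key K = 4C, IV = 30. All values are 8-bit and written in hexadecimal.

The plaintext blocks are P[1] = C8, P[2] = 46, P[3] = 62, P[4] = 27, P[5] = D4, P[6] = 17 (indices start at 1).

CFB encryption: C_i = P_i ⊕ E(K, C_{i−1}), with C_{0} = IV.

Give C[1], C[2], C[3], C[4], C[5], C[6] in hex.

C[1] = B4, C[2] = 46, C[3] = F0, C[4] = 1B, C[5] = B3, C[6] = E8

C[1]: E(K, 30) = 7C; C8 ⊕ 7C = B4.
C[2]: E(K, B4) = 00; 46 ⊕ 00 = 46.
C[3]: E(K, 46) = 92; 62 ⊕ 92 = F0.
C[4]: E(K, F0) = 3C; 27 ⊕ 3C = 1B.
C[5]: E(K, 1B) = 67; D4 ⊕ 67 = B3.
C[6]: E(K, B3) = FF; 17 ⊕ FF = E8.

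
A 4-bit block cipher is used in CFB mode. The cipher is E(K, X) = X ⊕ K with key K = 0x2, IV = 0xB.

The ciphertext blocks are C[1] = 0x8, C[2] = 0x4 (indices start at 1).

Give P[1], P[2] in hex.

P[1] = 0x1, P[2] = 0xE

CFB decryption: P_i = C_i ⊕ E(K, C_{i−1}), with C_{0} = IV.
P[1]: E(K, 0xB) = 0x9; 0x8 ⊕ 0x9 = 0x1.
P[2]: E(K, 0x8) = 0xA; 0x4 ⊕ 0xA = 0xE.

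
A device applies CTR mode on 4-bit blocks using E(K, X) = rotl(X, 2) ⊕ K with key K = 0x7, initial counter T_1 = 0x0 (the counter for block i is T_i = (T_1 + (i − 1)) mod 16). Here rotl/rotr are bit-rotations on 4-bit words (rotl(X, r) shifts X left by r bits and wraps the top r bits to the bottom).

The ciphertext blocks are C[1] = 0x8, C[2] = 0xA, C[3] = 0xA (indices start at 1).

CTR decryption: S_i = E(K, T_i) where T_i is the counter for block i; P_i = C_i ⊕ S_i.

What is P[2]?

P[2]: T = 0x1, S = E(K, T) = 0x3; 0xA ⊕ 0x3 = 0x9.

P[2] = 0x9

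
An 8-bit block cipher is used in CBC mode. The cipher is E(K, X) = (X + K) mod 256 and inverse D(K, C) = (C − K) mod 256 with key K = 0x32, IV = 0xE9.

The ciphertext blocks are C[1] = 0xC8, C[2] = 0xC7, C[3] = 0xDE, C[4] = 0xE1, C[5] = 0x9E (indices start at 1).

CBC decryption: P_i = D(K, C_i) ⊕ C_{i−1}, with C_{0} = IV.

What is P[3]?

P[3] = 0x6B

P[3]: D(K, 0xDE) = 0xAC; 0xAC ⊕ 0xC7 = 0x6B.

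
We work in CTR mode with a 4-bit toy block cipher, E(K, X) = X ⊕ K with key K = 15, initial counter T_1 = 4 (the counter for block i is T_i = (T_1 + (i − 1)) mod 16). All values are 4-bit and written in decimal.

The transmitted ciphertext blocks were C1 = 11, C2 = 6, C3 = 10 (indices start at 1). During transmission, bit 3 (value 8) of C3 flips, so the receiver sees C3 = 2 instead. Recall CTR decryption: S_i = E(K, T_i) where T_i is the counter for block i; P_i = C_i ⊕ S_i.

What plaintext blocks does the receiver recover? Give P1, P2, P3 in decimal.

P1 = 0, P2 = 12, P3 = 11

Only C3 changed, to 2. In CTR, a change in C_i flips the same bit in P_i only; the keystream is unaffected. Decrypting the received ciphertext:
P1: T = 4, S = E(K, T) = 11; 11 ⊕ 11 = 0.
P2: T = 5, S = E(K, T) = 10; 6 ⊕ 10 = 12.
P3: T = 6, S = E(K, T) = 9; 2 ⊕ 9 = 11.
Blocks that differ from the original plaintext: P3.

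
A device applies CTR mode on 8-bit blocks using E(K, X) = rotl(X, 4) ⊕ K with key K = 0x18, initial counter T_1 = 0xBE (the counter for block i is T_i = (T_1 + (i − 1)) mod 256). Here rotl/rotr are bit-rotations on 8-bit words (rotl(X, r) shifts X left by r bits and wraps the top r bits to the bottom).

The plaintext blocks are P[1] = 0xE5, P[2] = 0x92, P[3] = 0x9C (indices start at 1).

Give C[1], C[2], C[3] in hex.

CTR encryption: S_i = E(K, T_i) where T_i is the counter for block i; C_i = P_i ⊕ S_i.
C[1]: T = 0xBE, S = E(K, T) = 0xF3; 0xE5 ⊕ 0xF3 = 0x16.
C[2]: T = 0xBF, S = E(K, T) = 0xE3; 0x92 ⊕ 0xE3 = 0x71.
C[3]: T = 0xC0, S = E(K, T) = 0x14; 0x9C ⊕ 0x14 = 0x88.

C[1] = 0x16, C[2] = 0x71, C[3] = 0x88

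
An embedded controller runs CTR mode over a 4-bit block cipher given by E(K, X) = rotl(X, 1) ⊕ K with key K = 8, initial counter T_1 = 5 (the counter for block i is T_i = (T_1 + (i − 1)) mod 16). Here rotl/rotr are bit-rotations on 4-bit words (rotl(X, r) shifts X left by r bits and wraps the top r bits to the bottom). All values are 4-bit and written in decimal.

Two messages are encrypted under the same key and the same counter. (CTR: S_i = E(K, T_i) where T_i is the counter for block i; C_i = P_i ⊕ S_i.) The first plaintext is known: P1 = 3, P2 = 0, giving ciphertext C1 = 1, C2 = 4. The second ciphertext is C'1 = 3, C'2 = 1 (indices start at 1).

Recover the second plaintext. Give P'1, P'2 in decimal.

P'1 = 1, P'2 = 5

In CTR with a reused counter, both messages share the same keystream S_i, so C_i ⊕ C'_i = P_i ⊕ P'_i and thus P'_i = P_i ⊕ C_i ⊕ C'_i.
P'1: 3 ⊕ 1 ⊕ 3 = 1.
P'2: 0 ⊕ 4 ⊕ 1 = 5.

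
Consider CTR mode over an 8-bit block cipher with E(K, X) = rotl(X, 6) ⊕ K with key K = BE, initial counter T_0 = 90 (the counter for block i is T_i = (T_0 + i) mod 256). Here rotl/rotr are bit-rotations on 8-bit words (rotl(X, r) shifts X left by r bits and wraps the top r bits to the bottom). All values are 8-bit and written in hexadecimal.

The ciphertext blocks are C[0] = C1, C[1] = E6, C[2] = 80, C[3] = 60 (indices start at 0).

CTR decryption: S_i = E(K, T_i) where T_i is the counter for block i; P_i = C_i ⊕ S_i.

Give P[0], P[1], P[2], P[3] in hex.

P[0] = 5B, P[1] = 3C, P[2] = 9A, P[3] = 3A

P[0]: T = 90, S = E(K, T) = 9A; C1 ⊕ 9A = 5B.
P[1]: T = 91, S = E(K, T) = DA; E6 ⊕ DA = 3C.
P[2]: T = 92, S = E(K, T) = 1A; 80 ⊕ 1A = 9A.
P[3]: T = 93, S = E(K, T) = 5A; 60 ⊕ 5A = 3A.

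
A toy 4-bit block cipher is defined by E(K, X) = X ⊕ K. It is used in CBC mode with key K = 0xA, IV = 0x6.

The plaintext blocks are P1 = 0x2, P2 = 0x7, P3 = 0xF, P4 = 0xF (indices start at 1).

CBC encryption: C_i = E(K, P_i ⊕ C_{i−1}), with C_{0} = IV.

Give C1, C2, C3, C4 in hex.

C1 = 0xE, C2 = 0x3, C3 = 0x6, C4 = 0x3

C1: P1 ⊕ 0x6 = 0x4; E(K, 0x4) = 0xE.
C2: P2 ⊕ 0xE = 0x9; E(K, 0x9) = 0x3.
C3: P3 ⊕ 0x3 = 0xC; E(K, 0xC) = 0x6.
C4: P4 ⊕ 0x6 = 0x9; E(K, 0x9) = 0x3.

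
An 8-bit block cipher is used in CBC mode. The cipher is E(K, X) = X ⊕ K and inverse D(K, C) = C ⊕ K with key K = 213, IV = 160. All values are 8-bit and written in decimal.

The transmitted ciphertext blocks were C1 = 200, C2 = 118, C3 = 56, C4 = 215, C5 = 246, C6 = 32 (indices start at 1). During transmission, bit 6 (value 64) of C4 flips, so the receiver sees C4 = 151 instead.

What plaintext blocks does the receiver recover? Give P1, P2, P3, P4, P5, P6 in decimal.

P1 = 189, P2 = 107, P3 = 155, P4 = 122, P5 = 180, P6 = 3

CBC decryption: P_i = D(K, C_i) ⊕ C_{i−1}, with C_{0} = IV.
Only C4 changed, to 151. In CBC, a change in C_i garbles P_i and flips the same bit in P_{i+1}. Decrypting the received ciphertext:
P1: D(K, 200) = 29; 29 ⊕ 160 = 189.
P2: D(K, 118) = 163; 163 ⊕ 200 = 107.
P3: D(K, 56) = 237; 237 ⊕ 118 = 155.
P4: D(K, 151) = 66; 66 ⊕ 56 = 122.
P5: D(K, 246) = 35; 35 ⊕ 151 = 180.
P6: D(K, 32) = 245; 245 ⊕ 246 = 3.
Blocks that differ from the original plaintext: P4, P5.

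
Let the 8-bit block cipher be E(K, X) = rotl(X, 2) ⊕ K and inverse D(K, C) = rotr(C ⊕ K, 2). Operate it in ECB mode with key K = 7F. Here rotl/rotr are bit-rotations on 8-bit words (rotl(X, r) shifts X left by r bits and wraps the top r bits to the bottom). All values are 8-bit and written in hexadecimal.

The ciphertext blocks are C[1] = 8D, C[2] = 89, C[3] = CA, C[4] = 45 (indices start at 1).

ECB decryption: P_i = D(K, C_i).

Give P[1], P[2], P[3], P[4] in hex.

P[1]: D(K, 8D) = BC.
P[2]: D(K, 89) = BD.
P[3]: D(K, CA) = 6D.
P[4]: D(K, 45) = 8E.

P[1] = BC, P[2] = BD, P[3] = 6D, P[4] = 8E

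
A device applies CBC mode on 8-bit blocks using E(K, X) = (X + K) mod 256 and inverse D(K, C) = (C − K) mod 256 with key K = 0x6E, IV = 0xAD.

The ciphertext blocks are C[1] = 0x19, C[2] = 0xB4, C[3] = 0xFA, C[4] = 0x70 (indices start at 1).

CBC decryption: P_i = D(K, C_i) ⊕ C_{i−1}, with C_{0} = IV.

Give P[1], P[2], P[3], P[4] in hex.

P[1]: D(K, 0x19) = 0xAB; 0xAB ⊕ 0xAD = 0x06.
P[2]: D(K, 0xB4) = 0x46; 0x46 ⊕ 0x19 = 0x5F.
P[3]: D(K, 0xFA) = 0x8C; 0x8C ⊕ 0xB4 = 0x38.
P[4]: D(K, 0x70) = 0x02; 0x02 ⊕ 0xFA = 0xF8.

P[1] = 0x06, P[2] = 0x5F, P[3] = 0x38, P[4] = 0xF8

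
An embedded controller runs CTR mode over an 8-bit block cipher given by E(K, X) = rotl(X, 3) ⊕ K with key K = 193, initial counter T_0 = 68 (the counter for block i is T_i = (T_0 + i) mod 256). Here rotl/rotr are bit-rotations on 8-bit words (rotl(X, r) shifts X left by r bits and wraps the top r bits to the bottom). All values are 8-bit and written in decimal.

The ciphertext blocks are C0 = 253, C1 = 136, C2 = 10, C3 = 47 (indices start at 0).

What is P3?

CTR decryption: S_i = E(K, T_i) where T_i is the counter for block i; P_i = C_i ⊕ S_i.
P3: T = 71, S = E(K, T) = 251; 47 ⊕ 251 = 212.

P3 = 212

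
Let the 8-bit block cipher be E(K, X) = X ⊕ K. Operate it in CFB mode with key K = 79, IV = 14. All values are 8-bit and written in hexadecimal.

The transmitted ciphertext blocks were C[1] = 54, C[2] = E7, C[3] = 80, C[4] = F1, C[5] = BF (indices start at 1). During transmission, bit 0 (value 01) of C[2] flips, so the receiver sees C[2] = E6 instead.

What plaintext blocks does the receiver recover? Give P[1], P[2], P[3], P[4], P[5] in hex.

CFB decryption: P_i = C_i ⊕ E(K, C_{i−1}), with C_{0} = IV.
Only C[2] changed, to E6. In CFB, a change in C_i flips the same bit in P_i and garbles P_{i+1}. Decrypting the received ciphertext:
P[1]: E(K, 14) = 6D; 54 ⊕ 6D = 39.
P[2]: E(K, 54) = 2D; E6 ⊕ 2D = CB.
P[3]: E(K, E6) = 9F; 80 ⊕ 9F = 1F.
P[4]: E(K, 80) = F9; F1 ⊕ F9 = 08.
P[5]: E(K, F1) = 88; BF ⊕ 88 = 37.
Blocks that differ from the original plaintext: P[2], P[3].

P[1] = 39, P[2] = CB, P[3] = 1F, P[4] = 08, P[5] = 37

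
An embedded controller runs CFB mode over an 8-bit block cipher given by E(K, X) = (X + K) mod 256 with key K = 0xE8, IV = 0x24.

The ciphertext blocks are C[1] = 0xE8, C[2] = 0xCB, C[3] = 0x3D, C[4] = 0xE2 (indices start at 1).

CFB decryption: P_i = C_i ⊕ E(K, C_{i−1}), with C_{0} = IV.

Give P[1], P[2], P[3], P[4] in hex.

P[1] = 0xE4, P[2] = 0x1B, P[3] = 0x8E, P[4] = 0xC7

P[1]: E(K, 0x24) = 0x0C; 0xE8 ⊕ 0x0C = 0xE4.
P[2]: E(K, 0xE8) = 0xD0; 0xCB ⊕ 0xD0 = 0x1B.
P[3]: E(K, 0xCB) = 0xB3; 0x3D ⊕ 0xB3 = 0x8E.
P[4]: E(K, 0x3D) = 0x25; 0xE2 ⊕ 0x25 = 0xC7.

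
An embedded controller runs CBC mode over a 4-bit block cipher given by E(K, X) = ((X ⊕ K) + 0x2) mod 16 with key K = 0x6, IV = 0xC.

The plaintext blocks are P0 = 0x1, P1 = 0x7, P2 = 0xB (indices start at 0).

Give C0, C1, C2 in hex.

CBC encryption: C_i = E(K, P_i ⊕ C_{i−1}), with C_{−1} = IV.
C0: P0 ⊕ 0xC = 0xD; E(K, 0xD) = 0xD.
C1: P1 ⊕ 0xD = 0xA; E(K, 0xA) = 0xE.
C2: P2 ⊕ 0xE = 0x5; E(K, 0x5) = 0x5.

C0 = 0xD, C1 = 0xE, C2 = 0x5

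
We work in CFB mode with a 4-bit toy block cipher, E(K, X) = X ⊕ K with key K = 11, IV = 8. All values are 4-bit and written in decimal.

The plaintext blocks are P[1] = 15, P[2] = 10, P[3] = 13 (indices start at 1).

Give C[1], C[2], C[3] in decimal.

C[1] = 12, C[2] = 13, C[3] = 11

CFB encryption: C_i = P_i ⊕ E(K, C_{i−1}), with C_{0} = IV.
C[1]: E(K, 8) = 3; 15 ⊕ 3 = 12.
C[2]: E(K, 12) = 7; 10 ⊕ 7 = 13.
C[3]: E(K, 13) = 6; 13 ⊕ 6 = 11.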